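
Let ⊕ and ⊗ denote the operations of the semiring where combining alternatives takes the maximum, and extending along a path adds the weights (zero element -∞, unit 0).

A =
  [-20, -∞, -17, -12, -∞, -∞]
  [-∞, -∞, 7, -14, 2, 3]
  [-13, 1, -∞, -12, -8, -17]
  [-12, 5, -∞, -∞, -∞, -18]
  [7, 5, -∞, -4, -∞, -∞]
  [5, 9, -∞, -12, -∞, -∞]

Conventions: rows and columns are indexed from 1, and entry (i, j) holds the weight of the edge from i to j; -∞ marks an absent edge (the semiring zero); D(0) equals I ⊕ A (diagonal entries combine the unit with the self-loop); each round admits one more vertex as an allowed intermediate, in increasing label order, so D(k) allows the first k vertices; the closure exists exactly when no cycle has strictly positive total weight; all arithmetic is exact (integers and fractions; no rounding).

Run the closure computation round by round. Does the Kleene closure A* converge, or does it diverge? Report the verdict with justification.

D(0):
  [0, -∞, -17, -12, -∞, -∞]
  [-∞, 0, 7, -14, 2, 3]
  [-13, 1, 0, -12, -8, -17]
  [-12, 5, -∞, 0, -∞, -18]
  [7, 5, -∞, -4, 0, -∞]
  [5, 9, -∞, -12, -∞, 0]
D(1):
  [0, -∞, -17, -12, -∞, -∞]
  [-∞, 0, 7, -14, 2, 3]
  [-13, 1, 0, -12, -8, -17]
  [-12, 5, -29, 0, -∞, -18]
  [7, 5, -10, -4, 0, -∞]
  [5, 9, -12, -7, -∞, 0]
Detection: at round 2, diagonal entry (3, 3) turns strictly positive.
Key observation: the cycle 3->2->3 has total weight 1 + 7, which is strictly positive.
Answer: DIVERGES — positive cycle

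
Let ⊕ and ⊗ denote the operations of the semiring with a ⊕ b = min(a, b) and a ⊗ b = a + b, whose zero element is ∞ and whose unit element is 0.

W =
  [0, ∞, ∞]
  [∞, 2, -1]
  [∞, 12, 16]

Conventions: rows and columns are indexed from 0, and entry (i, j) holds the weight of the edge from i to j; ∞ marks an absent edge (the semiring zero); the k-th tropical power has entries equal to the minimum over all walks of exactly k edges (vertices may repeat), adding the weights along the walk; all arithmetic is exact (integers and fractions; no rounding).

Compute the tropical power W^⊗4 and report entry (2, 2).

W^⊗2:
  [0, ∞, ∞]
  [∞, 4, 1]
  [∞, 14, 11]
W^⊗3:
  [0, ∞, ∞]
  [∞, 6, 3]
  [∞, 16, 13]
W^⊗4:
  [0, ∞, ∞]
  [∞, 8, 5]
  [∞, 18, 15]
Key observation: the optimum is the walk 2->1->1->1->2, with weight 12 + 2 + 2 + (-1) = 15.
Optimal value attained by: walk 2->1->1->1->2.
Answer: (W^⊗4)[2][2] = 15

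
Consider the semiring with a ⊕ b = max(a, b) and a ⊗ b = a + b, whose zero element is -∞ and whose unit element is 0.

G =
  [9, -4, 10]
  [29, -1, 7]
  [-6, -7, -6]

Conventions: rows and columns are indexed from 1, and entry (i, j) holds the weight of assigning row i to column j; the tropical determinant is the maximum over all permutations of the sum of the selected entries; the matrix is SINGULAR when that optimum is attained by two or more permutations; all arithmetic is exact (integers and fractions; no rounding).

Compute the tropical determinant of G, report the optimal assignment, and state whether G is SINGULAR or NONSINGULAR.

σ = (1, 2, 3): 9 + (-1) + (-6) = 2
σ = (1, 3, 2): 9 + 7 + (-7) = 9
σ = (2, 1, 3): (-4) + 29 + (-6) = 19
σ = (2, 3, 1): (-4) + 7 + (-6) = -3
σ = (3, 1, 2): 10 + 29 + (-7) = 32
σ = (3, 2, 1): 10 + (-1) + (-6) = 3
Optimal value attained by: σ = (3, 1, 2).
Answer: det⊕(G) = 32; verdict: NONSINGULAR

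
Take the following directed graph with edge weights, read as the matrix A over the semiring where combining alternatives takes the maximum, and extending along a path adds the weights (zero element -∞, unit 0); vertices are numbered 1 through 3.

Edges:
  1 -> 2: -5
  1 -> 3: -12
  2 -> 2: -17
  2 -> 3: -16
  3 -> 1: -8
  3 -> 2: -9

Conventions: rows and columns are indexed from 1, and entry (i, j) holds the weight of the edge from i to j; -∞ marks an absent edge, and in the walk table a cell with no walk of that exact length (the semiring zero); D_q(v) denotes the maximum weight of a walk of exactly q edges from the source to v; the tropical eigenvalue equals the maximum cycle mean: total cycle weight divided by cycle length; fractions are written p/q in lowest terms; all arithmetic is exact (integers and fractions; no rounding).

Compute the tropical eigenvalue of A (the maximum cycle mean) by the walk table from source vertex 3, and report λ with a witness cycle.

q=0: [-∞, -∞, 0]
q=1: [-8, -9, -∞]
q=2: [-∞, -13, -20]
q=3: [-28, -29, -29]
Optimal cycle mean attained by: cycle 1->2->3->1, total (-5) + (-16) + (-8), length 3.
Answer: λ = -29/3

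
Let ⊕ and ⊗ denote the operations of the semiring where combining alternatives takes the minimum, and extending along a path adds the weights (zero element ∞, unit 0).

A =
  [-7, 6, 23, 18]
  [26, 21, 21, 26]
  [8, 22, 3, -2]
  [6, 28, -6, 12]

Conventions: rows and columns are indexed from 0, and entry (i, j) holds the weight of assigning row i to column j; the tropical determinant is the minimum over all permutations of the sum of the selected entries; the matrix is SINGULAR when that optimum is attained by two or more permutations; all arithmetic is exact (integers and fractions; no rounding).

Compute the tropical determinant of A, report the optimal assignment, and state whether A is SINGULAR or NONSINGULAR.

σ = (0, 1, 2, 3): (-7) + 21 + 3 + 12 = 29
σ = (0, 1, 3, 2): (-7) + 21 + (-2) + (-6) = 6
σ = (0, 2, 1, 3): (-7) + 21 + 22 + 12 = 48
σ = (0, 2, 3, 1): (-7) + 21 + (-2) + 28 = 40
σ = (0, 3, 1, 2): (-7) + 26 + 22 + (-6) = 35
σ = (0, 3, 2, 1): (-7) + 26 + 3 + 28 = 50
σ = (1, 0, 2, 3): 6 + 26 + 3 + 12 = 47
σ = (1, 0, 3, 2): 6 + 26 + (-2) + (-6) = 24
σ = (1, 2, 0, 3): 6 + 21 + 8 + 12 = 47
σ = (1, 2, 3, 0): 6 + 21 + (-2) + 6 = 31
σ = (1, 3, 0, 2): 6 + 26 + 8 + (-6) = 34
σ = (1, 3, 2, 0): 6 + 26 + 3 + 6 = 41
σ = (2, 0, 1, 3): 23 + 26 + 22 + 12 = 83
σ = (2, 0, 3, 1): 23 + 26 + (-2) + 28 = 75
σ = (2, 1, 0, 3): 23 + 21 + 8 + 12 = 64
σ = (2, 1, 3, 0): 23 + 21 + (-2) + 6 = 48
σ = (2, 3, 0, 1): 23 + 26 + 8 + 28 = 85
σ = (2, 3, 1, 0): 23 + 26 + 22 + 6 = 77
σ = (3, 0, 1, 2): 18 + 26 + 22 + (-6) = 60
σ = (3, 0, 2, 1): 18 + 26 + 3 + 28 = 75
σ = (3, 1, 0, 2): 18 + 21 + 8 + (-6) = 41
σ = (3, 1, 2, 0): 18 + 21 + 3 + 6 = 48
σ = (3, 2, 0, 1): 18 + 21 + 8 + 28 = 75
σ = (3, 2, 1, 0): 18 + 21 + 22 + 6 = 67
Optimal value attained by: σ = (0, 1, 3, 2).
Answer: det⊕(A) = 6; verdict: NONSINGULAR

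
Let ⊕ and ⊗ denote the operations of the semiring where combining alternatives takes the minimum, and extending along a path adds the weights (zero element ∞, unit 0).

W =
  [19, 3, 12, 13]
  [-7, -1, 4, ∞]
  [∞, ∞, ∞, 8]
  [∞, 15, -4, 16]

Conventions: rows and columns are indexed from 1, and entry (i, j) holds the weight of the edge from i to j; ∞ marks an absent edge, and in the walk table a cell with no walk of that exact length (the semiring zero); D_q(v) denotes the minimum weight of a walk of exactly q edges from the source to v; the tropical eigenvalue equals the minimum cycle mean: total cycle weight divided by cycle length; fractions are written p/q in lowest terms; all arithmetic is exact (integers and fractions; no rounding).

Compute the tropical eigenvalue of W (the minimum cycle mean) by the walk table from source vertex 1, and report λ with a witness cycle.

q=0: [0, ∞, ∞, ∞]
q=1: [19, 3, 12, 13]
q=2: [-4, 2, 7, 20]
q=3: [-5, -1, 6, 9]
q=4: [-8, -2, 3, 8]
Optimal cycle mean attained by: cycle 1->2->1, total 3 + (-7), length 2.
Answer: λ = -2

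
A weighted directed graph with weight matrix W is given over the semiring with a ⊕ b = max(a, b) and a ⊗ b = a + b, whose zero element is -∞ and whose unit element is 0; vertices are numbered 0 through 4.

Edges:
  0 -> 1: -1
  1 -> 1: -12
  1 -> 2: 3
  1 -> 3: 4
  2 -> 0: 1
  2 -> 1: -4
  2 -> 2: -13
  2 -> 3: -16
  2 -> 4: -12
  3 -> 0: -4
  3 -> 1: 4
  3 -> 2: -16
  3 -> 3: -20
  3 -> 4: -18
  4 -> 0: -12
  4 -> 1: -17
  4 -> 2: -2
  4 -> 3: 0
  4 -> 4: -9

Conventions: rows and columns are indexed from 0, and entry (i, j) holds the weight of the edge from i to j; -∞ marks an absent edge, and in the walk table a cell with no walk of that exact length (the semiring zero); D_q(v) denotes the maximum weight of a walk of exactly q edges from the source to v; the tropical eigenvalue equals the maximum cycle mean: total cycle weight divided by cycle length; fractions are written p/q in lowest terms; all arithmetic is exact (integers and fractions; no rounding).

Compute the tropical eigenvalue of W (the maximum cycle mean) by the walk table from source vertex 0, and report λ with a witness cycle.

q=0: [0, -∞, -∞, -∞, -∞]
q=1: [-∞, -1, -∞, -∞, -∞]
q=2: [-∞, -13, 2, 3, -∞]
q=3: [3, 7, -10, -9, -10]
q=4: [-9, 2, 10, 11, -19]
q=5: [11, 15, 5, 6, -2]
Optimal cycle mean attained by: cycle 1->3->1, total 4 + 4, length 2.
Answer: λ = 4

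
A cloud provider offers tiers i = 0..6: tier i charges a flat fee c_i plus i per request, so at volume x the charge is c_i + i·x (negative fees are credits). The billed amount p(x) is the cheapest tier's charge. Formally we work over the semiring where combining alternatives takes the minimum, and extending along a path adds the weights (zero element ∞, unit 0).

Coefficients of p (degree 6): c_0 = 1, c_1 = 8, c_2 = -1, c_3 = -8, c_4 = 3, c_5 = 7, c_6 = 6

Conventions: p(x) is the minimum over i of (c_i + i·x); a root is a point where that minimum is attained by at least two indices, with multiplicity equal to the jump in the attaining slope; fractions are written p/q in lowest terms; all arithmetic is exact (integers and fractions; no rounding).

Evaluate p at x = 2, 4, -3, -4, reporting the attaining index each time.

p(2) = min(1+0·2=1, 8+1·2=10, -1+2·2=3, -8+3·2=-2, 3+4·2=11, 7+5·2=17, 6+6·2=18) = -2 (attained by i=3)
p(4) = min(1+0·4=1, 8+1·4=12, -1+2·4=7, -8+3·4=4, 3+4·4=19, 7+5·4=27, 6+6·4=30) = 1 (attained by i=0)
p(-3) = min(1+0·(-3)=1, 8+1·(-3)=5, -1+2·(-3)=-7, -8+3·(-3)=-17, 3+4·(-3)=-9, 7+5·(-3)=-8, 6+6·(-3)=-12) = -17 (attained by i=3)
p(-4) = min(1+0·(-4)=1, 8+1·(-4)=4, -1+2·(-4)=-9, -8+3·(-4)=-20, 3+4·(-4)=-13, 7+5·(-4)=-13, 6+6·(-4)=-18) = -20 (attained by i=3)
Answer: p(2) = -2; p(4) = 1; p(-3) = -17; p(-4) = -20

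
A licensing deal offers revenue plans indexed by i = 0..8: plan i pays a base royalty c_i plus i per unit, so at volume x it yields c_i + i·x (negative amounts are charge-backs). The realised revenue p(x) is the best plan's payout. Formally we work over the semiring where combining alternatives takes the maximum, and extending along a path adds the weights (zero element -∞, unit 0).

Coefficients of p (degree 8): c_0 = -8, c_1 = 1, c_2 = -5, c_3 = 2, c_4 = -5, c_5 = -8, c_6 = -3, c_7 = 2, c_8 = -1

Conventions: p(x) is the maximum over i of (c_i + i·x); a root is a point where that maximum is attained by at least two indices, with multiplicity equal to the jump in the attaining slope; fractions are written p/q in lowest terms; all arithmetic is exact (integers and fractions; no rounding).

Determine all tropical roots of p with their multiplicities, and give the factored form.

hull edge (i=0, c=-8) to (i=1, c=1): slope 9, span 1
hull edge (i=1, c=1) to (i=3, c=2): slope 1/2, span 2
hull edge (i=3, c=2) to (i=7, c=2): slope 0, span 4
hull edge (i=7, c=2) to (i=8, c=-1): slope -3, span 1
Factored form: p(x) = -1 ⊗ (x ⊕ (-9)) ⊗ (x ⊕ (-1/2)) ⊗ (x ⊕ (-1/2)) ⊗ (x ⊕ 0) ⊗ (x ⊕ 0) ⊗ (x ⊕ 0) ⊗ (x ⊕ 0) ⊗ (x ⊕ 3)
Answer: roots = -9 (mult 1), -1/2 (mult 2), 0 (mult 4), 3 (mult 1)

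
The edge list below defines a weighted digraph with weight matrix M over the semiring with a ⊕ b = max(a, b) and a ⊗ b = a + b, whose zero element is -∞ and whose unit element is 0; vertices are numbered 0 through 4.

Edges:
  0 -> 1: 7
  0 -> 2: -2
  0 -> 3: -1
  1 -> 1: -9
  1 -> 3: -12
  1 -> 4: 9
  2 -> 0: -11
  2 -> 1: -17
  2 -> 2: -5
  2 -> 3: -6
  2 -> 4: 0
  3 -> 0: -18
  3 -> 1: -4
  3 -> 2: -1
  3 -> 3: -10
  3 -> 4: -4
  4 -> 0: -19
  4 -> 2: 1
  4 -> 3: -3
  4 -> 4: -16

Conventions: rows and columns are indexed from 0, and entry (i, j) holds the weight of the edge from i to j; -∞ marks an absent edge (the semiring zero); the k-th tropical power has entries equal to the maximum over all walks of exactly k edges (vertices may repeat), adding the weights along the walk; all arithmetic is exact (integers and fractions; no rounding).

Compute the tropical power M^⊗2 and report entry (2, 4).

M^⊗2:
  [-13, -2, -2, -5, 16]
  [-10, -16, 10, 6, 0]
  [-16, -4, 1, -3, -5]
  [-12, -11, -3, -7, 5]
  [-10, -7, -4, -5, 1]
Key observation: the optimum is the walk 2->2->4, with weight (-5) + 0 = -5.
Optimal value attained by: walk 2->2->4.
Answer: (M^⊗2)[2][4] = -5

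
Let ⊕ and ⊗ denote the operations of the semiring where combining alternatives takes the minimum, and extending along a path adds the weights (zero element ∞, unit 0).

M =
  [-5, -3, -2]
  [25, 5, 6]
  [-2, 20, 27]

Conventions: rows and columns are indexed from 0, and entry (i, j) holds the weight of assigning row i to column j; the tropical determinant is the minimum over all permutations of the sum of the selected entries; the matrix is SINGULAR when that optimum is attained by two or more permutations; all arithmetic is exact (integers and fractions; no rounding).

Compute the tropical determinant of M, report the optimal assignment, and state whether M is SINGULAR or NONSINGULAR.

σ = (0, 1, 2): (-5) + 5 + 27 = 27
σ = (0, 2, 1): (-5) + 6 + 20 = 21
σ = (1, 0, 2): (-3) + 25 + 27 = 49
σ = (1, 2, 0): (-3) + 6 + (-2) = 1
σ = (2, 0, 1): (-2) + 25 + 20 = 43
σ = (2, 1, 0): (-2) + 5 + (-2) = 1
Optimal value attained by: σ = (1, 2, 0).
Answer: det⊕(M) = 1; verdict: SINGULAR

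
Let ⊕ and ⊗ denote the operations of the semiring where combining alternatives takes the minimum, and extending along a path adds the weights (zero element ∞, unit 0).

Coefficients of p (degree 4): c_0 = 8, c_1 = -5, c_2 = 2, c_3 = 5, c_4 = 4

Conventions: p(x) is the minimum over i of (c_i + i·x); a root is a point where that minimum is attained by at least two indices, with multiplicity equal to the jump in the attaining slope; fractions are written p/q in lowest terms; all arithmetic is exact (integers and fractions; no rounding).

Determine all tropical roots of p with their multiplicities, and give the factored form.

hull edge (i=0, c=8) to (i=1, c=-5): slope -13, span 1
hull edge (i=1, c=-5) to (i=4, c=4): slope 3, span 3
Factored form: p(x) = 4 ⊗ (x ⊕ (-3)) ⊗ (x ⊕ (-3)) ⊗ (x ⊕ (-3)) ⊗ (x ⊕ 13)
Answer: roots = -3 (mult 3), 13 (mult 1)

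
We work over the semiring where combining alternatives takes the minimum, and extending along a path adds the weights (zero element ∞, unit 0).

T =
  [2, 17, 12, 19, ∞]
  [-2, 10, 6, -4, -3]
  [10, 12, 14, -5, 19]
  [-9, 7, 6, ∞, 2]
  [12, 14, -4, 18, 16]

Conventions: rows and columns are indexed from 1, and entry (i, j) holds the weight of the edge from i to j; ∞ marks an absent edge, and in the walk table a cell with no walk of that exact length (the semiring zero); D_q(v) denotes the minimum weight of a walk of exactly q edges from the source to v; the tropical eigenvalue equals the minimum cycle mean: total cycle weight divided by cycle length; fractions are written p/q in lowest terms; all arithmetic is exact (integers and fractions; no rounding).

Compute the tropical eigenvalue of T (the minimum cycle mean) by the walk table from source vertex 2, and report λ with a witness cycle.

q=0: [∞, 0, ∞, ∞, ∞]
q=1: [-2, 10, 6, -4, -3]
q=2: [-13, 3, -7, 1, -2]
q=3: [-11, 4, -6, -12, 0]
q=4: [-21, -5, -6, -11, -10]
q=5: [-20, -4, -14, -11, -9]
Optimal cycle mean attained by: cycle 3->4->5->3, total (-5) + 2 + (-4), length 3.
Answer: λ = -7/3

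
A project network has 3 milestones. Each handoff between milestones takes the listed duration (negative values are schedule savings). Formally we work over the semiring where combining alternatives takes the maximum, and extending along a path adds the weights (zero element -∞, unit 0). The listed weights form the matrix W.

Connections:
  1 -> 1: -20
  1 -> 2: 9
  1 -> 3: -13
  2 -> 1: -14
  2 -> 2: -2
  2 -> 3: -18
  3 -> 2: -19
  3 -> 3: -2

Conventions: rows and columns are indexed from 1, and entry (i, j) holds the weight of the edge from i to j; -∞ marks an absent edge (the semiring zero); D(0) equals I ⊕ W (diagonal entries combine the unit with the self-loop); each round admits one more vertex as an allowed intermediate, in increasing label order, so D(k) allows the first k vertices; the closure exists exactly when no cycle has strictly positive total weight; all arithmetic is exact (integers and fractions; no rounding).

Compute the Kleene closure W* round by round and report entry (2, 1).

D(0):
  [0, 9, -13]
  [-14, 0, -18]
  [-∞, -19, 0]
D(1):
  [0, 9, -13]
  [-14, 0, -18]
  [-∞, -19, 0]
D(2):
  [0, 9, -9]
  [-14, 0, -18]
  [-33, -19, 0]
D(3):
  [0, 9, -9]
  [-14, 0, -18]
  [-33, -19, 0]
Answer: W*[2][1] = -14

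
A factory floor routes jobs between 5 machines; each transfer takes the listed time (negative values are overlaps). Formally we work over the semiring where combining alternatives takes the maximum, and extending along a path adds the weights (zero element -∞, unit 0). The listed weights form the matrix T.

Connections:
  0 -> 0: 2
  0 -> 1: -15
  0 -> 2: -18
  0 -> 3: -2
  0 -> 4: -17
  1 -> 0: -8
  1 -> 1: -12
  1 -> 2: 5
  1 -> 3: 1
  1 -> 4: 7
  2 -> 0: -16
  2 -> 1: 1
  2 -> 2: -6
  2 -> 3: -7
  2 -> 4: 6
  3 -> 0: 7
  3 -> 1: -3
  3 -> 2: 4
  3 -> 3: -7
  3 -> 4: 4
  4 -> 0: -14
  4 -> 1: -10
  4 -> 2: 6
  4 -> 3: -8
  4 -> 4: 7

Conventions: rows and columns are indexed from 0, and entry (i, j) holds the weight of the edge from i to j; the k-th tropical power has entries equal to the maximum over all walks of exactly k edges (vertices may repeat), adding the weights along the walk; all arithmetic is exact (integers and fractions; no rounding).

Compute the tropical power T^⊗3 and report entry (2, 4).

T^⊗2:
  [5, -5, 2, 0, 2]
  [8, 6, 13, -1, 14]
  [0, -4, 12, 2, 13]
  [9, 5, 10, 5, 11]
  [-1, 7, 13, -1, 14]
T^⊗3:
  [7, 3, 8, 3, 9]
  [10, 14, 20, 7, 21]
  [9, 13, 19, 5, 20]
  [12, 11, 17, 7, 18]
  [6, 14, 20, 8, 21]
Key observation: the optimum is the walk 2->4->4->4, with weight 6 + 7 + 7 = 20.
Optimal value attained by: walk 2->4->4->4.
Answer: (T^⊗3)[2][4] = 20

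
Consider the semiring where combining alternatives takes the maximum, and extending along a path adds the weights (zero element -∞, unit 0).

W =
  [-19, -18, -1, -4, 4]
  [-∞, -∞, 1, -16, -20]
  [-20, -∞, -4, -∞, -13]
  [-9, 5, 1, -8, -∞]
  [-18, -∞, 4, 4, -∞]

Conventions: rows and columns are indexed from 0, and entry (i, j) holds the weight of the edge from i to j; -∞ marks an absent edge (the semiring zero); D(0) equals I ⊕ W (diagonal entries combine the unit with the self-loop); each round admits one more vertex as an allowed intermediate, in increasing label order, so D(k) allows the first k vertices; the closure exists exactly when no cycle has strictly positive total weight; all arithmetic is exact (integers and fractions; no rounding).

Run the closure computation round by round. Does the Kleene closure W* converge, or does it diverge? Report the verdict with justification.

D(0):
  [0, -18, -1, -4, 4]
  [-∞, 0, 1, -16, -20]
  [-20, -∞, 0, -∞, -13]
  [-9, 5, 1, 0, -∞]
  [-18, -∞, 4, 4, 0]
D(1):
  [0, -18, -1, -4, 4]
  [-∞, 0, 1, -16, -20]
  [-20, -38, 0, -24, -13]
  [-9, 5, 1, 0, -5]
  [-18, -36, 4, 4, 0]
D(2):
  [0, -18, -1, -4, 4]
  [-∞, 0, 1, -16, -20]
  [-20, -38, 0, -24, -13]
  [-9, 5, 6, 0, -5]
  [-18, -36, 4, 4, 0]
D(3):
  [0, -18, -1, -4, 4]
  [-19, 0, 1, -16, -12]
  [-20, -38, 0, -24, -13]
  [-9, 5, 6, 0, -5]
  [-16, -34, 4, 4, 0]
D(4):
  [0, 1, 2, -4, 4]
  [-19, 0, 1, -16, -12]
  [-20, -19, 0, -24, -13]
  [-9, 5, 6, 0, -5]
  [-5, 9, 10, 4, 0]
D(5):
  [0, 13, 14, 8, 4]
  [-17, 0, 1, -8, -12]
  [-18, -4, 0, -9, -13]
  [-9, 5, 6, 0, -5]
  [-5, 9, 10, 4, 0]
Key observation: every diagonal entry stays at the unit through all rounds, so no improving cycle exists.
Answer: CONVERGES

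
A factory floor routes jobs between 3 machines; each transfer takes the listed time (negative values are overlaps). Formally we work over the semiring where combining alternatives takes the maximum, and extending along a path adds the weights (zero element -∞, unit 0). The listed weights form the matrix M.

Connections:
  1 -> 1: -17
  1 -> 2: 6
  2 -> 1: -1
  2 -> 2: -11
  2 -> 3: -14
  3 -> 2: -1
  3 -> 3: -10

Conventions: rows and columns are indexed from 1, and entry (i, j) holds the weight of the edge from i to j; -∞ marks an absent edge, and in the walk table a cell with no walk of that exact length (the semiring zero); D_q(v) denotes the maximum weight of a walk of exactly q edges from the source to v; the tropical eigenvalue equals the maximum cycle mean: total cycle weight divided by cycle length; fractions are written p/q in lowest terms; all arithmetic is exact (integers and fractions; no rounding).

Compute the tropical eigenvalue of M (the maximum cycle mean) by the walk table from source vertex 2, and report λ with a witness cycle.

q=0: [-∞, 0, -∞]
q=1: [-1, -11, -14]
q=2: [-12, 5, -24]
q=3: [4, -6, -9]
Optimal cycle mean attained by: cycle 1->2->1, total 6 + (-1), length 2.
Answer: λ = 5/2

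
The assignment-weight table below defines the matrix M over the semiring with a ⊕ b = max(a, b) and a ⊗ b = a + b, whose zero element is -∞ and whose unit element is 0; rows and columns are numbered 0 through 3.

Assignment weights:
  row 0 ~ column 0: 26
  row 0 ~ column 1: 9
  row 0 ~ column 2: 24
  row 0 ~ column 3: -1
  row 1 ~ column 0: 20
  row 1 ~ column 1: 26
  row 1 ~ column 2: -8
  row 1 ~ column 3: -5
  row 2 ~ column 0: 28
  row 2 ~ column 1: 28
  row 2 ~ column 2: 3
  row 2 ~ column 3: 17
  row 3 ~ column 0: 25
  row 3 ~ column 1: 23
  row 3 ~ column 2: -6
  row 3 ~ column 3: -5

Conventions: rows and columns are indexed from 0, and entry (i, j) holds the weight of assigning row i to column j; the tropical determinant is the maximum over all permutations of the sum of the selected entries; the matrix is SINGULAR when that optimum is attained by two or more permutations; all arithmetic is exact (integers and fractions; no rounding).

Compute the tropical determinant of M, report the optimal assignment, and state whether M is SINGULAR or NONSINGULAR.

σ = (0, 1, 2, 3): 26 + 26 + 3 + (-5) = 50
σ = (0, 1, 3, 2): 26 + 26 + 17 + (-6) = 63
σ = (0, 2, 1, 3): 26 + (-8) + 28 + (-5) = 41
σ = (0, 2, 3, 1): 26 + (-8) + 17 + 23 = 58
σ = (0, 3, 1, 2): 26 + (-5) + 28 + (-6) = 43
σ = (0, 3, 2, 1): 26 + (-5) + 3 + 23 = 47
σ = (1, 0, 2, 3): 9 + 20 + 3 + (-5) = 27
σ = (1, 0, 3, 2): 9 + 20 + 17 + (-6) = 40
σ = (1, 2, 0, 3): 9 + (-8) + 28 + (-5) = 24
σ = (1, 2, 3, 0): 9 + (-8) + 17 + 25 = 43
σ = (1, 3, 0, 2): 9 + (-5) + 28 + (-6) = 26
σ = (1, 3, 2, 0): 9 + (-5) + 3 + 25 = 32
σ = (2, 0, 1, 3): 24 + 20 + 28 + (-5) = 67
σ = (2, 0, 3, 1): 24 + 20 + 17 + 23 = 84
σ = (2, 1, 0, 3): 24 + 26 + 28 + (-5) = 73
σ = (2, 1, 3, 0): 24 + 26 + 17 + 25 = 92
σ = (2, 3, 0, 1): 24 + (-5) + 28 + 23 = 70
σ = (2, 3, 1, 0): 24 + (-5) + 28 + 25 = 72
σ = (3, 0, 1, 2): (-1) + 20 + 28 + (-6) = 41
σ = (3, 0, 2, 1): (-1) + 20 + 3 + 23 = 45
σ = (3, 1, 0, 2): (-1) + 26 + 28 + (-6) = 47
σ = (3, 1, 2, 0): (-1) + 26 + 3 + 25 = 53
σ = (3, 2, 0, 1): (-1) + (-8) + 28 + 23 = 42
σ = (3, 2, 1, 0): (-1) + (-8) + 28 + 25 = 44
Optimal value attained by: σ = (2, 1, 3, 0).
Answer: det⊕(M) = 92; verdict: NONSINGULAR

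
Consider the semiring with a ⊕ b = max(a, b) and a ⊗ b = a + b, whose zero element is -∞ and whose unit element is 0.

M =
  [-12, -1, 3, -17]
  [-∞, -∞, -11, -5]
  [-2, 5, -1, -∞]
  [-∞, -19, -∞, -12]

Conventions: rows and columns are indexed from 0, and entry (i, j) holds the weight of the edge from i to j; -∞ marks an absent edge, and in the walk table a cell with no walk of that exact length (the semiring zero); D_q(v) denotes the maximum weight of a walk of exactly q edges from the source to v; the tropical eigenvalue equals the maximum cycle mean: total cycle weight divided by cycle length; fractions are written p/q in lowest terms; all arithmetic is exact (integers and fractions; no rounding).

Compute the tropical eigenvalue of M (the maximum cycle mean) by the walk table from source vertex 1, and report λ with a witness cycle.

q=0: [-∞, 0, -∞, -∞]
q=1: [-∞, -∞, -11, -5]
q=2: [-13, -6, -12, -17]
q=3: [-14, -7, -10, -11]
q=4: [-12, -5, -11, -12]
Optimal cycle mean attained by: cycle 0->2->0, total 3 + (-2), length 2.
Answer: λ = 1/2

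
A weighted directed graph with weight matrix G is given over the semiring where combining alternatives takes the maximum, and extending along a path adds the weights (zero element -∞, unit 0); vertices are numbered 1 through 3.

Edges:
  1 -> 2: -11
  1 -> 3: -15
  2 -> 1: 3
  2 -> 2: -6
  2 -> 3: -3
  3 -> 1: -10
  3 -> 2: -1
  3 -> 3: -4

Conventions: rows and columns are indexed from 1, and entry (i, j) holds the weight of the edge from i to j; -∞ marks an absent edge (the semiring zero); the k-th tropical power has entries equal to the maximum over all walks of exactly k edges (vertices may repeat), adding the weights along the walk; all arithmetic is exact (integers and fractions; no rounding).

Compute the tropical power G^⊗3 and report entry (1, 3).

G^⊗2:
  [-8, -16, -14]
  [-3, -4, -7]
  [2, -5, -4]
G^⊗3:
  [-13, -15, -18]
  [-1, -8, -7]
  [-2, -5, -8]
Key observation: the optimum is the walk 1->2->3->3, with weight (-11) + (-3) + (-4) = -18.
Optimal value attained by: walk 1->2->3->3.
Answer: (G^⊗3)[1][3] = -18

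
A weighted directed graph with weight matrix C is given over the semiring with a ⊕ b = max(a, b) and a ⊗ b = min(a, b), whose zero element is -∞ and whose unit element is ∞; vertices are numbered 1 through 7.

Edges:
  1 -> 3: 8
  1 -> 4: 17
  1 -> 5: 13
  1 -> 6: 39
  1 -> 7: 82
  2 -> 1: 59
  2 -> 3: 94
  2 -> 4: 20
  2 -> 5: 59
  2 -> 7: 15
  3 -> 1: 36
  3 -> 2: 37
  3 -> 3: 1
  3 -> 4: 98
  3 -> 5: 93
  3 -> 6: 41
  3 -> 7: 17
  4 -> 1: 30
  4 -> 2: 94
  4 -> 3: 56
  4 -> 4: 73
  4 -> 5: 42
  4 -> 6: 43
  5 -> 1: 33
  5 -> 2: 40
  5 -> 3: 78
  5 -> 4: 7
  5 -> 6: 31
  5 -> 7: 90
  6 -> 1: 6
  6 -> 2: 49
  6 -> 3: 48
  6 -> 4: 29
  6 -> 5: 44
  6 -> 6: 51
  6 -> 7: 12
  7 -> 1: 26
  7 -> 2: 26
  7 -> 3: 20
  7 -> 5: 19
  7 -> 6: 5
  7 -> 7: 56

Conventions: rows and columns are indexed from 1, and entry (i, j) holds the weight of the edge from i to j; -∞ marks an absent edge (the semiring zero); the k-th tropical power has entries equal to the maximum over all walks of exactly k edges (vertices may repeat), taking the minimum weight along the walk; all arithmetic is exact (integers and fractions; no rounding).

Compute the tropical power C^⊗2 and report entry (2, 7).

C^⊗2:
  [26, 39, 39, 29, 39, 39, 56]
  [36, 40, 59, 94, 93, 41, 59]
  [37, 94, 78, 73, 42, 43, 90]
  [59, 73, 94, 73, 59, 43, 42]
  [40, 37, 40, 78, 78, 41, 56]
  [49, 49, 49, 48, 49, 51, 44]
  [26, 26, 26, 20, 26, 26, 56]
Key observation: the optimum is the walk 2->1->7, with weight 59 min 82 = 59.
Optimal value attained by: walk 2->1->7.
Answer: (C^⊗2)[2][7] = 59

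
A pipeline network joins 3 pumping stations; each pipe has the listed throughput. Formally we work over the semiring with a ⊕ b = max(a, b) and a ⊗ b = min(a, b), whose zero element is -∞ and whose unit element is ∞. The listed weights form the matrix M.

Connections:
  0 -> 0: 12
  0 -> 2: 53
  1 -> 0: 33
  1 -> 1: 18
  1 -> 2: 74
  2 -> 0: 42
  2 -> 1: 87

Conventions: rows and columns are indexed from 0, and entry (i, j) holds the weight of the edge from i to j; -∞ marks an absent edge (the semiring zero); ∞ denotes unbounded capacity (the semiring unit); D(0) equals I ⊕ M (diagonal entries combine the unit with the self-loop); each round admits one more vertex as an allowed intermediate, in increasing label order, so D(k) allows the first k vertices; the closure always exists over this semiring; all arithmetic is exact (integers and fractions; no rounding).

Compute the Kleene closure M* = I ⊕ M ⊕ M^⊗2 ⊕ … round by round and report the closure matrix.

D(0):
  [∞, -∞, 53]
  [33, ∞, 74]
  [42, 87, ∞]
D(1):
  [∞, -∞, 53]
  [33, ∞, 74]
  [42, 87, ∞]
D(2):
  [∞, -∞, 53]
  [33, ∞, 74]
  [42, 87, ∞]
D(3):
  [∞, 53, 53]
  [42, ∞, 74]
  [42, 87, ∞]
Answer: M* = [[∞, 53, 53], [42, ∞, 74], [42, 87, ∞]]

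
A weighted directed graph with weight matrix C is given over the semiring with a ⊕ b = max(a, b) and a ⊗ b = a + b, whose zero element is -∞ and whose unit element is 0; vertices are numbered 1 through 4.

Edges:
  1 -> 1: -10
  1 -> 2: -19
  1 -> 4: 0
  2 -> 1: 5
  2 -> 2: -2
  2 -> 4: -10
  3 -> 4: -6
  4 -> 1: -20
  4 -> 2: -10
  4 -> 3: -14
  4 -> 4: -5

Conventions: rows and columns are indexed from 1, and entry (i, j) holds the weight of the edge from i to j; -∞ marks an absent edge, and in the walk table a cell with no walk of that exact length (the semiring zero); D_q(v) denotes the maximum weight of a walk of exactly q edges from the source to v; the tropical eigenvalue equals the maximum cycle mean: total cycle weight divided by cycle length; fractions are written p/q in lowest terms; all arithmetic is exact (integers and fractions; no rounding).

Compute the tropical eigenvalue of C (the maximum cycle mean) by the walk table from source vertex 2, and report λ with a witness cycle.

q=0: [-∞, 0, -∞, -∞]
q=1: [5, -2, -∞, -10]
q=2: [3, -4, -24, 5]
q=3: [1, -5, -9, 3]
q=4: [0, -7, -11, 1]
Optimal cycle mean attained by: cycle 1->4->2->1, total 0 + (-10) + 5, length 3.
Answer: λ = -5/3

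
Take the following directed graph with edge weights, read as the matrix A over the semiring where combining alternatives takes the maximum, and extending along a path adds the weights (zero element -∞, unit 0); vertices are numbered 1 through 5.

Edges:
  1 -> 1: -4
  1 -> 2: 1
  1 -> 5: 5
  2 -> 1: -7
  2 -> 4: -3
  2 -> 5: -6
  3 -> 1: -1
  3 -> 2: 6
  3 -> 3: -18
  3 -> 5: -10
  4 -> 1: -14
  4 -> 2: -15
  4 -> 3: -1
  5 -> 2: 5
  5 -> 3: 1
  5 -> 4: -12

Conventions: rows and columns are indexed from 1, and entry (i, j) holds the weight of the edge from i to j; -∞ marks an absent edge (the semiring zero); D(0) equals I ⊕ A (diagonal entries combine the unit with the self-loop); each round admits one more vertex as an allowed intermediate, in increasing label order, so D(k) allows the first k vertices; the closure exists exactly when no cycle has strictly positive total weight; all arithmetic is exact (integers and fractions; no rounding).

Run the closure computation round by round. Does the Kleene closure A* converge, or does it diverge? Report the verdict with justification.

D(0):
  [0, 1, -∞, -∞, 5]
  [-7, 0, -∞, -3, -6]
  [-1, 6, 0, -∞, -10]
  [-14, -15, -1, 0, -∞]
  [-∞, 5, 1, -12, 0]
D(1):
  [0, 1, -∞, -∞, 5]
  [-7, 0, -∞, -3, -2]
  [-1, 6, 0, -∞, 4]
  [-14, -13, -1, 0, -9]
  [-∞, 5, 1, -12, 0]
Detection: at round 2, diagonal entry (5, 5) turns strictly positive.
Key observation: the cycle 5->2->1->5 has total weight 5 + (-7) + 5, which is strictly positive.
Answer: DIVERGES — positive cycle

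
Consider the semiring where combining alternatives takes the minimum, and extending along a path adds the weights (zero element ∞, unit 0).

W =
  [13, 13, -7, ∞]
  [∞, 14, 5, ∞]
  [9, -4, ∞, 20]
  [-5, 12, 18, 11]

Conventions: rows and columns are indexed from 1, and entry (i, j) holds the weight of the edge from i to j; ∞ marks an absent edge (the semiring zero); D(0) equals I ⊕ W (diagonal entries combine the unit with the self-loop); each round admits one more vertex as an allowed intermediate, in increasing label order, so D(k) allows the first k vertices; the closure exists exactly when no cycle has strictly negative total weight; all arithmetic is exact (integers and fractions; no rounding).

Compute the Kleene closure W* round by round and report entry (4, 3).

D(0):
  [0, 13, -7, ∞]
  [∞, 0, 5, ∞]
  [9, -4, 0, 20]
  [-5, 12, 18, 0]
D(1):
  [0, 13, -7, ∞]
  [∞, 0, 5, ∞]
  [9, -4, 0, 20]
  [-5, 8, -12, 0]
D(2):
  [0, 13, -7, ∞]
  [∞, 0, 5, ∞]
  [9, -4, 0, 20]
  [-5, 8, -12, 0]
D(3):
  [0, -11, -7, 13]
  [14, 0, 5, 25]
  [9, -4, 0, 20]
  [-5, -16, -12, 0]
D(4):
  [0, -11, -7, 13]
  [14, 0, 5, 25]
  [9, -4, 0, 20]
  [-5, -16, -12, 0]
Answer: W*[4][3] = -12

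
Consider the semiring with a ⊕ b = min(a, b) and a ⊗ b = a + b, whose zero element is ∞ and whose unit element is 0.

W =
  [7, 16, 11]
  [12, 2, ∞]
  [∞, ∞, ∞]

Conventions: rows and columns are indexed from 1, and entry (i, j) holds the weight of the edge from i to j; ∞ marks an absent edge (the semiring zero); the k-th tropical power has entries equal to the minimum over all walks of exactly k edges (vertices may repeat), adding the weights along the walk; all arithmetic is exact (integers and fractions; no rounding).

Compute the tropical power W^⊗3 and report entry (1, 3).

W^⊗2:
  [14, 18, 18]
  [14, 4, 23]
  [∞, ∞, ∞]
W^⊗3:
  [21, 20, 25]
  [16, 6, 25]
  [∞, ∞, ∞]
Key observation: the optimum is the walk 1->1->1->3, with weight 7 + 7 + 11 = 25.
Optimal value attained by: walk 1->1->1->3.
Answer: (W^⊗3)[1][3] = 25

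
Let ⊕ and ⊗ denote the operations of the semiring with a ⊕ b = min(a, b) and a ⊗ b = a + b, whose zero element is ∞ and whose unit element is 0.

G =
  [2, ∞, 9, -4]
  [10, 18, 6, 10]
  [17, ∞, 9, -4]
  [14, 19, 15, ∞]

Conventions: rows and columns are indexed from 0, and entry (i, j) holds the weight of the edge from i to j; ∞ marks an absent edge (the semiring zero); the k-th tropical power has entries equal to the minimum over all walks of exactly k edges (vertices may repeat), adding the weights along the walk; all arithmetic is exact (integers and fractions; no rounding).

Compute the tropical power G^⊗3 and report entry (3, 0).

G^⊗2:
  [4, 15, 11, -2]
  [12, 29, 15, 2]
  [10, 15, 11, 5]
  [16, 37, 23, 10]
G^⊗3:
  [6, 17, 13, 0]
  [14, 21, 17, 8]
  [12, 24, 19, 6]
  [18, 29, 25, 12]
Key observation: the optimum is the walk 3->0->0->0, with weight 14 + 2 + 2 = 18.
Optimal value attained by: walk 3->0->0->0.
Answer: (G^⊗3)[3][0] = 18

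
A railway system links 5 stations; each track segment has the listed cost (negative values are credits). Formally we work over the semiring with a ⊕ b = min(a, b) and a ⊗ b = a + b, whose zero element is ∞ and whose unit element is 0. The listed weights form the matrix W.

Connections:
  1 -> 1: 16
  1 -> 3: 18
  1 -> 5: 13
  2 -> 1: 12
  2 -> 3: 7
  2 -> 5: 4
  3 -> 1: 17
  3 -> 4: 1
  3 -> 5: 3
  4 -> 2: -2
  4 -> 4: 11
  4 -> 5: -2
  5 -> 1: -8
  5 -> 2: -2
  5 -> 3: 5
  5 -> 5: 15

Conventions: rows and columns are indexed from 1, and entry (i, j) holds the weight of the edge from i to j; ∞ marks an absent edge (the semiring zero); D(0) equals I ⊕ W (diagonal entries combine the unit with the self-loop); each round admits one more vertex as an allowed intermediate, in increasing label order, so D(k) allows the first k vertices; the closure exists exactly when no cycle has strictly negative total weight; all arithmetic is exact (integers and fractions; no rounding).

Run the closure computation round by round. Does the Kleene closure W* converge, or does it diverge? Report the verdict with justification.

D(0):
  [0, ∞, 18, ∞, 13]
  [12, 0, 7, ∞, 4]
  [17, ∞, 0, 1, 3]
  [∞, -2, ∞, 0, -2]
  [-8, -2, 5, ∞, 0]
D(1):
  [0, ∞, 18, ∞, 13]
  [12, 0, 7, ∞, 4]
  [17, ∞, 0, 1, 3]
  [∞, -2, ∞, 0, -2]
  [-8, -2, 5, ∞, 0]
D(2):
  [0, ∞, 18, ∞, 13]
  [12, 0, 7, ∞, 4]
  [17, ∞, 0, 1, 3]
  [10, -2, 5, 0, -2]
  [-8, -2, 5, ∞, 0]
D(3):
  [0, ∞, 18, 19, 13]
  [12, 0, 7, 8, 4]
  [17, ∞, 0, 1, 3]
  [10, -2, 5, 0, -2]
  [-8, -2, 5, 6, 0]
D(4):
  [0, 17, 18, 19, 13]
  [12, 0, 7, 8, 4]
  [11, -1, 0, 1, -1]
  [10, -2, 5, 0, -2]
  [-8, -2, 5, 6, 0]
D(5):
  [0, 11, 18, 19, 13]
  [-4, 0, 7, 8, 4]
  [-9, -3, 0, 1, -1]
  [-10, -4, 3, 0, -2]
  [-8, -2, 5, 6, 0]
Key observation: every diagonal entry stays at the unit through all rounds, so no improving cycle exists.
Answer: CONVERGES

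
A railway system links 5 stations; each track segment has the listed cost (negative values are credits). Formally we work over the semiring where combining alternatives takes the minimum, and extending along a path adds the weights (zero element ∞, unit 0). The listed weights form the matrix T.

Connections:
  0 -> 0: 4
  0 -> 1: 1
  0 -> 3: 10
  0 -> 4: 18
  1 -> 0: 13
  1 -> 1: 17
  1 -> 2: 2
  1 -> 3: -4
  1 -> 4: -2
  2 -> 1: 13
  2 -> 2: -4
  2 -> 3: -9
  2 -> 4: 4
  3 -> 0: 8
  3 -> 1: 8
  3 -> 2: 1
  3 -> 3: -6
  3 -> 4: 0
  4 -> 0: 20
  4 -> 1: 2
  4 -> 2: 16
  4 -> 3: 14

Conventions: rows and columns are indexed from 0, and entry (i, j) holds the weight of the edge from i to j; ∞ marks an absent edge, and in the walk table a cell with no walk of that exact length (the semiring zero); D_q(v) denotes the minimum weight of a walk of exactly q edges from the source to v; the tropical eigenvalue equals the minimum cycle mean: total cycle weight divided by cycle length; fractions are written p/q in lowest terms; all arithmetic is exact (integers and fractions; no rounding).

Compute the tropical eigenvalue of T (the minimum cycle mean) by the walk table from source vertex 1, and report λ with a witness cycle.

q=0: [∞, 0, ∞, ∞, ∞]
q=1: [13, 17, 2, -4, -2]
q=2: [4, 0, -3, -10, -4]
q=3: [-2, -2, -9, -16, -10]
q=4: [-8, -8, -15, -22, -16]
q=5: [-14, -14, -21, -28, -22]
Optimal cycle mean attained by: cycle 3->3, total (-6), length 1.
Answer: λ = -6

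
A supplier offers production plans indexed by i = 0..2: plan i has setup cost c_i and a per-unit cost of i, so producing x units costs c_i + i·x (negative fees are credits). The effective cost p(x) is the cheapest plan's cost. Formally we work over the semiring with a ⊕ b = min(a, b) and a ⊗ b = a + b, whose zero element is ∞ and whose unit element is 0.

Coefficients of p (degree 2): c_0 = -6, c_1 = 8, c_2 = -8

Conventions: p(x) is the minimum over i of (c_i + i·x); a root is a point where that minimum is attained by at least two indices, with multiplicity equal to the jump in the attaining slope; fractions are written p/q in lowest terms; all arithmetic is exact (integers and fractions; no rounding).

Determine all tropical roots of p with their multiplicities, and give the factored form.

hull edge (i=0, c=-6) to (i=2, c=-8): slope -1, span 2
Factored form: p(x) = -8 ⊗ (x ⊕ 1) ⊗ (x ⊕ 1)
Answer: roots = 1 (mult 2)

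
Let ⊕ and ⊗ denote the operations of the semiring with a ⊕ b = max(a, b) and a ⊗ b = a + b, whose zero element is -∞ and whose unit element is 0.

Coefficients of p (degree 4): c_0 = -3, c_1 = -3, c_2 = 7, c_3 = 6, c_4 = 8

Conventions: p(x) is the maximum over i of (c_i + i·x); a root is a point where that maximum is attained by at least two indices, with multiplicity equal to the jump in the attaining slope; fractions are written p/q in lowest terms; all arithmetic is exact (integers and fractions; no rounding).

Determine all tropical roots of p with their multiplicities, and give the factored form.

hull edge (i=0, c=-3) to (i=2, c=7): slope 5, span 2
hull edge (i=2, c=7) to (i=4, c=8): slope 1/2, span 2
Factored form: p(x) = 8 ⊗ (x ⊕ (-5)) ⊗ (x ⊕ (-5)) ⊗ (x ⊕ (-1/2)) ⊗ (x ⊕ (-1/2))
Answer: roots = -5 (mult 2), -1/2 (mult 2)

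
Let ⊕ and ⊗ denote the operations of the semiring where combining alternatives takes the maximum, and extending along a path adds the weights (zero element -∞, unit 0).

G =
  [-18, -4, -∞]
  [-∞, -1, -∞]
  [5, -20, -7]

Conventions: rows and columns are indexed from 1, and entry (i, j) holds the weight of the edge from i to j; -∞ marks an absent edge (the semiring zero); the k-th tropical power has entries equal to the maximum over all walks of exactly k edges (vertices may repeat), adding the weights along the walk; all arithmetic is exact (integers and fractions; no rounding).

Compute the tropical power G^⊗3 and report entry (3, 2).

G^⊗2:
  [-36, -5, -∞]
  [-∞, -2, -∞]
  [-2, 1, -14]
G^⊗3:
  [-54, -6, -∞]
  [-∞, -3, -∞]
  [-9, 0, -21]
Key observation: the optimum is the walk 3->1->2->2, with weight 5 + (-4) + (-1) = 0.
Optimal value attained by: walk 3->1->2->2.
Answer: (G^⊗3)[3][2] = 0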